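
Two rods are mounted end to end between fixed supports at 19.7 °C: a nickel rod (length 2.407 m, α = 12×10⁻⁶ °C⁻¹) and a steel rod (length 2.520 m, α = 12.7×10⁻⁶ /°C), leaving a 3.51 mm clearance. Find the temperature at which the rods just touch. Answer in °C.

α₁L₁ = 2.8884×10⁻⁵ m/K, α₂L₂ = 3.2004×10⁻⁵ m/K → total 6.0888×10⁻⁵ m/K
ΔT = g/(α₁L₁+α₂L₂) = 3.51×10⁻³ / 6.0888×10⁻⁵ = 57.647 K
T = 19.7 + 57.647 = 77.347 °C

T = 77.3 °C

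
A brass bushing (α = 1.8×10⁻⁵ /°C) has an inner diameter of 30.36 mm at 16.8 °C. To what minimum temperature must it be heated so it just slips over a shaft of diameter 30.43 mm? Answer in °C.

T = 145 °C

Required Δd = 30.43 − 30.36 = 0.07 mm
Δd = αd₀ΔT ⇒ ΔT = Δd/(αd₀) = 0.07 / (1.8×10⁻⁵ × 30.36) = 128.09 K
T_min = 16.8 + 128.09 = 144.89 °C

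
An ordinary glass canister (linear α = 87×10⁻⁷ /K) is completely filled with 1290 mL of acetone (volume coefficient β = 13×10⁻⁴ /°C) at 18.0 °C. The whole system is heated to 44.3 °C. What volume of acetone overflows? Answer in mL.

43.2 mL

The canister also expands: β_container ≈ 3α = 2.61×10⁻⁵ /K
Net overflow = V₀(β_liq − 3α_cont)ΔT
β − 3α = 1.30×10⁻³ − 2.61×10⁻⁵ = 1.2739×10⁻³ /K; ΔT = 26.3 K
ΔV = 1290 × 1.2739×10⁻³ × 26.3 = 43.2 mL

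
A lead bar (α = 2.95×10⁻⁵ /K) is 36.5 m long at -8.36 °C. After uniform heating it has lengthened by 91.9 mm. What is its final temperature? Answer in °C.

ΔL = αL₀ΔT ⇒ ΔT = ΔL / (αL₀)
ΔT = 91.9×10⁻³ m / (2.95×10⁻⁵ × 36.5 m) = 85.349 K
T = -8.36 + 85.349 = 76.989 °C

T = 77.0 °C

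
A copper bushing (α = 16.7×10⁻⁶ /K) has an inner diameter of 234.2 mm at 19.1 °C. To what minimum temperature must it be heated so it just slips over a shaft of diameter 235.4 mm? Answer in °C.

T = 326 °C

Required Δd = 235.4 − 234.2 = 1.2 mm
Δd = αd₀ΔT ⇒ ΔT = Δd/(αd₀) = 1.2 / (16.7×10⁻⁶ × 234.2) = 306.82 K
T_min = 19.1 + 306.82 = 325.92 °C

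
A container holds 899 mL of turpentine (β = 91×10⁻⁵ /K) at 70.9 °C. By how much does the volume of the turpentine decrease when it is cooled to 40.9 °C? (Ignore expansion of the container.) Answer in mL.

ΔV = 24.5 mL

|ΔT| = |40.9 − 70.9| = 30.0 K
ΔV = βV₀ΔT = (91×10⁻⁵)(899)(30.0) = 24.5 mL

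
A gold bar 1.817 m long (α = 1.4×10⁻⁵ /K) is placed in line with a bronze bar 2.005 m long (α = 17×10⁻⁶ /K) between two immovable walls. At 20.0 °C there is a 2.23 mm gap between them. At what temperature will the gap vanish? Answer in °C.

T = 57.5 °C

α₁L₁ = 2.5438×10⁻⁵ m/K, α₂L₂ = 3.4085×10⁻⁵ m/K → total 5.9523×10⁻⁵ m/K
ΔT = g/(α₁L₁+α₂L₂) = 2.23×10⁻³ / 5.9523×10⁻⁵ = 37.465 K
T = 20.0 + 37.465 = 57.465 °C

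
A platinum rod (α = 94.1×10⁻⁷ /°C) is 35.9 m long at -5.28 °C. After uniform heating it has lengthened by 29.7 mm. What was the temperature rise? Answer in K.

ΔT = 87.9 K

ΔL = αL₀ΔT ⇒ ΔT = ΔL / (αL₀)
ΔT = 29.7×10⁻³ m / (94.1×10⁻⁷ × 35.9 m) = 87.917 K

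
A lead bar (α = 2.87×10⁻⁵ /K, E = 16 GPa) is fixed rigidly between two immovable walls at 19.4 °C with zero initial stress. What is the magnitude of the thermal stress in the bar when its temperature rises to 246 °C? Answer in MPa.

σ = 104 MPa

Fully constrained: the free strain ε = αΔT is blocked, so σ = Eε = EαΔT.
|ΔT| = 226.6 K
σ = 16.0×10⁹ × 2.87×10⁻⁵ × 226.6 = 1.04×10⁸ Pa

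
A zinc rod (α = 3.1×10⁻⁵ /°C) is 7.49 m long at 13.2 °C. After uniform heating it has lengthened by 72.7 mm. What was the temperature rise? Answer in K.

ΔT = 313 K

ΔL = αL₀ΔT ⇒ ΔT = ΔL / (αL₀)
ΔT = 72.7×10⁻³ m / (3.1×10⁻⁵ × 7.49 m) = 313.11 K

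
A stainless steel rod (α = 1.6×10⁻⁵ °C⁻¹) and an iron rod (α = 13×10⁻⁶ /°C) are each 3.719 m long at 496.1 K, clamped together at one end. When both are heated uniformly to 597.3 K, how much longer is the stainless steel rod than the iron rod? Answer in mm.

ΔT = 101.2 K
stainless steel: ΔL = 1.6×10⁻⁵ × 3.719 m × 101.2 = 6.0218×10⁻³ m = 6.0218 mm
iron: ΔL = 13×10⁻⁶ × 3.719 m × 101.2 = 4.8927×10⁻³ m = 4.8927 mm
difference = 6.0218 − 4.8927 = 1.1291 mm

1.13 mm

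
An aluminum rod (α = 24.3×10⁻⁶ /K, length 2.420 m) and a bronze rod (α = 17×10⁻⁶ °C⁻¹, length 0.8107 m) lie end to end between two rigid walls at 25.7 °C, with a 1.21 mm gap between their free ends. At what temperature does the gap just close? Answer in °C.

T = 42.4 °C

α₁L₁ = 5.8806×10⁻⁵ m/K, α₂L₂ = 1.37819×10⁻⁵ m/K → total 7.25879×10⁻⁵ m/K
ΔT = g/(α₁L₁+α₂L₂) = 1.21×10⁻³ / 7.25879×10⁻⁵ = 16.669 K
T = 25.7 + 16.669 = 42.369 °C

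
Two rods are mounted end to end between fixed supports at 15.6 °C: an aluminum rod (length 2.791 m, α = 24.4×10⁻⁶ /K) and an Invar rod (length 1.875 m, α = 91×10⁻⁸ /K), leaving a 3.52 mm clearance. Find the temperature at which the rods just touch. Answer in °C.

α₁L₁ = 6.81004×10⁻⁵ m/K, α₂L₂ = 1.70625×10⁻⁶ m/K → total 6.980665×10⁻⁵ m/K
ΔT = g/(α₁L₁+α₂L₂) = 3.52×10⁻³ / 6.980665×10⁻⁵ = 50.425 K
T = 15.6 + 50.425 = 66.025 °C

T = 66.0 °C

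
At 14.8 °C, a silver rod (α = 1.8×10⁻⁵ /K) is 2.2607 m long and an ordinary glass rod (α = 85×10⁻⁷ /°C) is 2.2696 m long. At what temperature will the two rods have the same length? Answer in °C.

T = 430.7 °C

Equal length when α₁L₁ΔT − α₂L₂ΔT = L₂ − L₁ = 8.90×10⁻³ m
α₁L₁ = 4.06926×10⁻⁵, α₂L₂ = 1.92916×10⁻⁵ → Δ(αL) = 2.1401×10⁻⁵ m/K
ΔT = 8.90×10⁻³ / 2.1401×10⁻⁵ = 415.868 K, so T = 14.8 + 415.868 = 430.668 °C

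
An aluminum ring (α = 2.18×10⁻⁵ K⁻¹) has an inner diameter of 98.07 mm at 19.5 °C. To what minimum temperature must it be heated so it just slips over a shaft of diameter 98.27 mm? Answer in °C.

Required Δd = 98.27 − 98.07 = 0.20 mm
Δd = αd₀ΔT ⇒ ΔT = Δd/(αd₀) = 0.20 / (2.18×10⁻⁵ × 98.07) = 93.55 K
T_min = 19.5 + 93.55 = 113.05 °C

T = 113 °C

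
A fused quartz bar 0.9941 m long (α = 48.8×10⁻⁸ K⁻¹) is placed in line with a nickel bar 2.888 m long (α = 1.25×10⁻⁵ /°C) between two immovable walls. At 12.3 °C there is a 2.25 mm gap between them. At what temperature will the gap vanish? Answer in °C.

T = 73.8 °C

α₁L₁ = 4.851208×10⁻⁷ m/K, α₂L₂ = 3.610×10⁻⁵ m/K → total 3.65851208×10⁻⁵ m/K
ΔT = g/(α₁L₁+α₂L₂) = 2.25×10⁻³ / 3.65851208×10⁻⁵ = 61.500 K
T = 12.3 + 61.500 = 73.800 °C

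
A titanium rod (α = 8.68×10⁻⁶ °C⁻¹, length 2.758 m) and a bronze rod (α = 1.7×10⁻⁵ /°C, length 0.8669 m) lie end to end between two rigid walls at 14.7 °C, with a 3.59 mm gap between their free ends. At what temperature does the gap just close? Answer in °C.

T = 108 °C

α₁L₁ = 2.393944×10⁻⁵ m/K, α₂L₂ = 1.47373×10⁻⁵ m/K → total 3.867674×10⁻⁵ m/K
ΔT = g/(α₁L₁+α₂L₂) = 3.59×10⁻³ / 3.867674×10⁻⁵ = 92.82 K
T = 14.7 + 92.82 = 107.52 °C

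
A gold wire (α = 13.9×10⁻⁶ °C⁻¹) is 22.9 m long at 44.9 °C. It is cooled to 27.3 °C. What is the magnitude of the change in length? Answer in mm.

ΔL = 5.60 mm

|ΔT| = |27.3 − 44.9| = 17.6 K
ΔL = αL₀ΔT = (13.9×10⁻⁶)(22.9)(17.6) = 5.60×10⁻³ m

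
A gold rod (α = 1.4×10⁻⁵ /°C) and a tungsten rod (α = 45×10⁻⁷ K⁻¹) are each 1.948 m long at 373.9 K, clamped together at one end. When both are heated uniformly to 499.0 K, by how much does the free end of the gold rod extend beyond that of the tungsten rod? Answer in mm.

ΔT = 125.1 K
gold: ΔL = 1.4×10⁻⁵ × 1.948 m × 125.1 = 3.4117×10⁻³ m = 3.4117 mm
tungsten: ΔL = 45×10⁻⁷ × 1.948 m × 125.1 = 1.0966×10⁻³ m = 1.0966 mm
difference = 3.4117 − 1.0966 = 2.3151 mm

2.32 mm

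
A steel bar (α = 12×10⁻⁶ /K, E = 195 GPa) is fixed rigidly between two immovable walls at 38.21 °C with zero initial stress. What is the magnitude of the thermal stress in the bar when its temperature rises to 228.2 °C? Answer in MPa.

σ = 445 MPa

Fully constrained: the free strain ε = αΔT is blocked, so σ = Eε = EαΔT.
|ΔT| = 189.99 K
σ = 195×10⁹ × 12×10⁻⁶ × 189.99 = 4.45×10⁸ Pa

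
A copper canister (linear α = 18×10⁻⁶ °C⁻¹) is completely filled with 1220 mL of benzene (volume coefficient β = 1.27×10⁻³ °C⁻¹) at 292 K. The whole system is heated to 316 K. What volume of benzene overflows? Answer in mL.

The canister also expands: β_container ≈ 3α = 5.4×10⁻⁵ /K
Net overflow = V₀(β_liq − 3α_cont)ΔT
β − 3α = 1.27×10⁻³ − 5.4×10⁻⁵ = 1.216×10⁻³ /K; ΔT = 24 K
ΔV = 1220 × 1.216×10⁻³ × 24 = 35.6 mL

35.6 mL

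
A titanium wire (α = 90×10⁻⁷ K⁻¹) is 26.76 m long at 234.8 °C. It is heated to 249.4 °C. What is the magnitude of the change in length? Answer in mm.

|ΔT| = |249.4 − 234.8| = 14.6 K
ΔL = αL₀ΔT = (90×10⁻⁷)(26.76)(14.6) = 3.52×10⁻³ m

ΔL = 3.52 mm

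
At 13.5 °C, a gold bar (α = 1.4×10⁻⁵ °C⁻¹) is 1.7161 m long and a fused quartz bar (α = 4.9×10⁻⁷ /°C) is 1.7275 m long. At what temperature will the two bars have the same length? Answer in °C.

T = 505.3 °C

L₁(1 + α₁ΔT) = L₂(1 + α₂ΔT) ⇒ ΔT = (L₂ − L₁)/(α₁L₁ − α₂L₂)
L₂ − L₁ = 1.7275 − 1.7161 = 1.14×10⁻² m
α₁L₁ − α₂L₂ = 1.4×10⁻⁵×1.7161 − 4.9×10⁻⁷×1.7275 = 2.3178925×10⁻⁵ m/K
ΔT = 1.14×10⁻² / 2.3178925×10⁻⁵ = 491.826 K
T = 13.5 + 491.826 = 505.326 °C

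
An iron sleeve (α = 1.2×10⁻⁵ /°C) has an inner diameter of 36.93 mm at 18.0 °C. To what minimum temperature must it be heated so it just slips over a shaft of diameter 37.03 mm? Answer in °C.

T = 244 °C

Required Δd = 37.03 − 36.93 = 0.10 mm
Δd = αd₀ΔT ⇒ ΔT = Δd/(αd₀) = 0.10 / (1.2×10⁻⁵ × 36.93) = 225.65 K
T_min = 18.0 + 225.65 = 243.65 °C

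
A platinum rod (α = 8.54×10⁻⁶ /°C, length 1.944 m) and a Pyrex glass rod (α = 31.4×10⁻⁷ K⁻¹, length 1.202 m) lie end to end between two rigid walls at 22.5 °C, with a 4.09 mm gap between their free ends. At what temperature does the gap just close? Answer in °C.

α₁L₁ = 1.660176×10⁻⁵ m/K, α₂L₂ = 3.77428×10⁻⁶ m/K → total 2.037604×10⁻⁵ m/K
ΔT = g/(α₁L₁+α₂L₂) = 4.09×10⁻³ / 2.037604×10⁻⁵ = 200.73 K
T = 22.5 + 200.73 = 223.23 °C

T = 223 °C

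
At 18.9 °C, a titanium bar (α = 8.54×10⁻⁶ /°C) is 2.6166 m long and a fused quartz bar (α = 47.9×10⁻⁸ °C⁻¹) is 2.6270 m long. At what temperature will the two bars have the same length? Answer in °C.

L₁(1 + α₁ΔT) = L₂(1 + α₂ΔT) ⇒ ΔT = (L₂ − L₁)/(α₁L₁ − α₂L₂)
L₂ − L₁ = 2.6270 − 2.6166 = 1.04×10⁻² m
α₁L₁ − α₂L₂ = 8.54×10⁻⁶×2.6166 − 47.9×10⁻⁸×2.6270 = 2.1087431×10⁻⁵ m/K
ΔT = 1.04×10⁻² / 2.1087431×10⁻⁵ = 493.185 K
T = 18.9 + 493.185 = 512.085 °C

T = 512.1 °C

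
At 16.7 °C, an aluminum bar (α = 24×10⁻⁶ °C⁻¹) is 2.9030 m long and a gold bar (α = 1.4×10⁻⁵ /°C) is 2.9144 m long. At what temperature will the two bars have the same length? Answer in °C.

T = 411.6 °C

Equal length when α₁L₁ΔT − α₂L₂ΔT = L₂ − L₁ = 1.14×10⁻² m
α₁L₁ = 6.9672×10⁻⁵, α₂L₂ = 4.08016×10⁻⁵ → Δ(αL) = 2.88704×10⁻⁵ m/K
ΔT = 1.14×10⁻² / 2.88704×10⁻⁵ = 394.868 K, so T = 16.7 + 394.868 = 411.568 °C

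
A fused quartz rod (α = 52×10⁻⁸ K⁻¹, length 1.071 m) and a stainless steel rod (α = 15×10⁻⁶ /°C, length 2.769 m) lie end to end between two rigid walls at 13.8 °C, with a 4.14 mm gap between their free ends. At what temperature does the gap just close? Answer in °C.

T = 112 °C

Gap closes when ΔL₁ + ΔL₂ = 4.14 mm = 4.14×10⁻³ m
(α₁L₁ + α₂L₂)ΔT = g
α₁L₁ + α₂L₂ = 52×10⁻⁸×1.071 + 15×10⁻⁶×2.769 = 4.209192×10⁻⁵ m/K
ΔT = 4.14×10⁻³ / 4.209192×10⁻⁵ = 98.36 K
T = 13.8 + 98.36 = 112.16 °C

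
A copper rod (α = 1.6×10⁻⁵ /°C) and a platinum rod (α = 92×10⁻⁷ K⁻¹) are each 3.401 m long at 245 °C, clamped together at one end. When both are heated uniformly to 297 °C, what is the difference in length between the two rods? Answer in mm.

ΔT = 52 K
copper: ΔL = 1.6×10⁻⁵ × 3.401 m × 52 = 2.8296×10⁻³ m = 2.8296 mm
platinum: ΔL = 92×10⁻⁷ × 3.401 m × 52 = 1.6270×10⁻³ m = 1.6270 mm
difference = 2.8296 − 1.6270 = 1.2026 mm

1.20 mm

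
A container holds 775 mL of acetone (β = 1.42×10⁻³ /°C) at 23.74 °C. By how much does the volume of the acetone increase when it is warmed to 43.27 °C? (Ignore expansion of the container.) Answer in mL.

|ΔT| = |43.27 − 23.74| = 19.53 K
ΔV = βV₀ΔT = (1.42×10⁻³)(775)(19.53) = 21.5 mL

ΔV = 21.5 mL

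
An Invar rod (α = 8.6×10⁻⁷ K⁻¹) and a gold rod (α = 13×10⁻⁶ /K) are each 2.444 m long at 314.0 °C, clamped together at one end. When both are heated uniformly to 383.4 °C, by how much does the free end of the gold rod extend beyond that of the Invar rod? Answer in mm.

2.06 mm

ΔT = 69.4 K
Invar: ΔL = 8.6×10⁻⁷ × 2.444 m × 69.4 = 1.4587×10⁻⁴ m = 0.14587 mm
gold: ΔL = 13×10⁻⁶ × 2.444 m × 69.4 = 2.2050×10⁻³ m = 2.2050 mm
difference = 2.2050 − 0.14587 = 2.05913 mm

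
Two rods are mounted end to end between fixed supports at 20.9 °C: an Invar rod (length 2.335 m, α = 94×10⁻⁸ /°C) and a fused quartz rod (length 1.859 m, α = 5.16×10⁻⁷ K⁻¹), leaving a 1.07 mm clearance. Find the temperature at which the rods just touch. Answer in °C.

α₁L₁ = 2.1949×10⁻⁶ m/K, α₂L₂ = 9.59244×10⁻⁷ m/K → total 3.154144×10⁻⁶ m/K
ΔT = g/(α₁L₁+α₂L₂) = 1.07×10⁻³ / 3.154144×10⁻⁶ = 339.24 K
T = 20.9 + 339.24 = 360.14 °C

T = 360 °C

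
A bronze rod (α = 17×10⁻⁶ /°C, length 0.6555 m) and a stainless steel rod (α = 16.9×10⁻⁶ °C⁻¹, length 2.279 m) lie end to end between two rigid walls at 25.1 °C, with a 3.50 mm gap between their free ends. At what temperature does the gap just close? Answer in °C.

T = 95.6 °C

Gap closes when ΔL₁ + ΔL₂ = 3.50 mm = 3.50×10⁻³ m
(α₁L₁ + α₂L₂)ΔT = g
α₁L₁ + α₂L₂ = 17×10⁻⁶×0.6555 + 16.9×10⁻⁶×2.279 = 4.96586×10⁻⁵ m/K
ΔT = 3.50×10⁻³ / 4.96586×10⁻⁵ = 70.481 K
T = 25.1 + 70.481 = 95.581 °C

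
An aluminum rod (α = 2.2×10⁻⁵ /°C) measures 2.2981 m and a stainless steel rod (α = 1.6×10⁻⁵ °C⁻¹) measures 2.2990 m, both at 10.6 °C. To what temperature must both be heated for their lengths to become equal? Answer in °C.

T = 75.94 °C

Equal length when α₁L₁ΔT − α₂L₂ΔT = L₂ − L₁ = 9.00×10⁻⁴ m
α₁L₁ = 5.05582×10⁻⁵, α₂L₂ = 3.6784×10⁻⁵ → Δ(αL) = 1.37742×10⁻⁵ m/K
ΔT = 9.00×10⁻⁴ / 1.37742×10⁻⁵ = 65.3395 K, so T = 10.6 + 65.3395 = 75.9395 °C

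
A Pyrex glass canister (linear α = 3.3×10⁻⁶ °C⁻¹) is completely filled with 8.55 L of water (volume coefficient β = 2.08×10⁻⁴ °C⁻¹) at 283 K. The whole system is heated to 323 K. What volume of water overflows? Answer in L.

0.0678 L

The canister also expands: β_container ≈ 3α = 9.9×10⁻⁶ /K
Net overflow = V₀(β_liq − 3α_cont)ΔT
β − 3α = 2.08×10⁻⁴ − 9.9×10⁻⁶ = 1.981×10⁻⁴ /K; ΔT = 40 K
ΔV = 8.55 × 1.981×10⁻⁴ × 40 = 0.0678 L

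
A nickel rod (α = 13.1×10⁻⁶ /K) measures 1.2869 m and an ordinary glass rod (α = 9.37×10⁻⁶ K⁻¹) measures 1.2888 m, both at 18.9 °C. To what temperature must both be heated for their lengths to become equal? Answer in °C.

T = 416.2 °C

L₁(1 + α₁ΔT) = L₂(1 + α₂ΔT) ⇒ ΔT = (L₂ − L₁)/(α₁L₁ − α₂L₂)
L₂ − L₁ = 1.2888 − 1.2869 = 1.90×10⁻³ m
α₁L₁ − α₂L₂ = 13.1×10⁻⁶×1.2869 − 9.37×10⁻⁶×1.2888 = 4.782334×10⁻⁶ m/K
ΔT = 1.90×10⁻³ / 4.782334×10⁻⁶ = 397.296 K
T = 18.9 + 397.296 = 416.196 °C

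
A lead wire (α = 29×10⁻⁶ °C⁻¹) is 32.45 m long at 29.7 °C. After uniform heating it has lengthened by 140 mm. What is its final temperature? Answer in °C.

T = 178 °C

ΔL = αL₀ΔT ⇒ ΔT = ΔL / (αL₀)
ΔT = 140×10⁻³ m / (29×10⁻⁶ × 32.45 m) = 148.77 K
T = 29.7 + 148.77 = 178.47 °C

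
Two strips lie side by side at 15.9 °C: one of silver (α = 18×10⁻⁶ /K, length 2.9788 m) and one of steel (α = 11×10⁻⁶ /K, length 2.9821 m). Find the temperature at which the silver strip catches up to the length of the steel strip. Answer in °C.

T = 174.4 °C

Equal length when α₁L₁ΔT − α₂L₂ΔT = L₂ − L₁ = 3.30×10⁻³ m
α₁L₁ = 5.36184×10⁻⁵, α₂L₂ = 3.28031×10⁻⁵ → Δ(αL) = 2.08153×10⁻⁵ m/K
ΔT = 3.30×10⁻³ / 2.08153×10⁻⁵ = 158.537 K, so T = 15.9 + 158.537 = 174.437 °C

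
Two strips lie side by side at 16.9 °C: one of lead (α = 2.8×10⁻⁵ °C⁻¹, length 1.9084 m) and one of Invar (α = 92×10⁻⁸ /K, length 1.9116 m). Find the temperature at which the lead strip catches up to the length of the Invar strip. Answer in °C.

T = 78.82 °C

L₁(1 + α₁ΔT) = L₂(1 + α₂ΔT) ⇒ ΔT = (L₂ − L₁)/(α₁L₁ − α₂L₂)
L₂ − L₁ = 1.9116 − 1.9084 = 3.20×10⁻³ m
α₁L₁ − α₂L₂ = 2.8×10⁻⁵×1.9084 − 92×10⁻⁸×1.9116 = 5.1676528×10⁻⁵ m/K
ΔT = 3.20×10⁻³ / 5.1676528×10⁻⁵ = 61.9237 K
T = 16.9 + 61.9237 = 78.8237 °C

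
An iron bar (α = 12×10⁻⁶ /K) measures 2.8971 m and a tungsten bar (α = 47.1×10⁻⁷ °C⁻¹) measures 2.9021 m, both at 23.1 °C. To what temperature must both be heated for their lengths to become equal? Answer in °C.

Equal length when α₁L₁ΔT − α₂L₂ΔT = L₂ − L₁ = 5.00×10⁻³ m
α₁L₁ = 3.47652×10⁻⁵, α₂L₂ = 1.3668891×10⁻⁵ → Δ(αL) = 2.1096309×10⁻⁵ m/K
ΔT = 5.00×10⁻³ / 2.1096309×10⁻⁵ = 237.008 K, so T = 23.1 + 237.008 = 260.108 °C

T = 260.1 °C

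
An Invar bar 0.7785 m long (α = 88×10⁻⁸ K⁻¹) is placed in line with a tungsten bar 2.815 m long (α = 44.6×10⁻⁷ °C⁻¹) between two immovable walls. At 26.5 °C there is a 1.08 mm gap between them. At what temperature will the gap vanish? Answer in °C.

T = 108 °C

α₁L₁ = 6.8508×10⁻⁷ m/K, α₂L₂ = 1.25549×10⁻⁵ m/K → total 1.323998×10⁻⁵ m/K
ΔT = g/(α₁L₁+α₂L₂) = 1.08×10⁻³ / 1.323998×10⁻⁵ = 81.57 K
T = 26.5 + 81.57 = 108.07 °C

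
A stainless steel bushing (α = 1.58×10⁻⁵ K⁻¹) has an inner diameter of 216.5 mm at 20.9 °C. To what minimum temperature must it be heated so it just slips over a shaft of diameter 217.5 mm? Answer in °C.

Required Δd = 217.5 − 216.5 = 1.0 mm
Δd = αd₀ΔT ⇒ ΔT = Δd/(αd₀) = 1.0 / (1.58×10⁻⁵ × 216.5) = 292.34 K
T_min = 20.9 + 292.34 = 313.24 °C

T = 313 °C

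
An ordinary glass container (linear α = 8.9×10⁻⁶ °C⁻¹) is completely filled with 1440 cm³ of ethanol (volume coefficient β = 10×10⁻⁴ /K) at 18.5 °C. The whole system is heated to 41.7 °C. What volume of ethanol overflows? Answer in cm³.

32.5 cm³

The container also expands: β_container ≈ 3α = 2.67×10⁻⁵ /K
Net overflow = V₀(β_liq − 3α_cont)ΔT
β − 3α = 1.00×10⁻³ − 2.67×10⁻⁵ = 9.733×10⁻⁴ /K; ΔT = 23.2 K
ΔV = 1440 × 9.733×10⁻⁴ × 23.2 = 32.5 cm³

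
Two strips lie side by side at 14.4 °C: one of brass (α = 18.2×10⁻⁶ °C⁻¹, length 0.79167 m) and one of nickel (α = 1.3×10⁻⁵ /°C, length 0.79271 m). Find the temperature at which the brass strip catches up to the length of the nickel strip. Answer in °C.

L₁(1 + α₁ΔT) = L₂(1 + α₂ΔT) ⇒ ΔT = (L₂ − L₁)/(α₁L₁ − α₂L₂)
L₂ − L₁ = 0.79271 − 0.79167 = 1.04×10⁻³ m
α₁L₁ − α₂L₂ = 18.2×10⁻⁶×0.79167 − 1.3×10⁻⁵×0.79271 = 4.103164×10⁻⁶ m/K
ΔT = 1.04×10⁻³ / 4.103164×10⁻⁶ = 253.463 K
T = 14.4 + 253.463 = 267.863 °C

T = 267.9 °C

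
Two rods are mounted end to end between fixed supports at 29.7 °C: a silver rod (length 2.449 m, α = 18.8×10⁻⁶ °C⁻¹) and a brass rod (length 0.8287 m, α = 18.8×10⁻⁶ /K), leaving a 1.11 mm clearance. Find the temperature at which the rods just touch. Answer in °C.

T = 47.7 °C

α₁L₁ = 4.60412×10⁻⁵ m/K, α₂L₂ = 1.557956×10⁻⁵ m/K → total 6.162076×10⁻⁵ m/K
ΔT = g/(α₁L₁+α₂L₂) = 1.11×10⁻³ / 6.162076×10⁻⁵ = 18.013 K
T = 29.7 + 18.013 = 47.713 °C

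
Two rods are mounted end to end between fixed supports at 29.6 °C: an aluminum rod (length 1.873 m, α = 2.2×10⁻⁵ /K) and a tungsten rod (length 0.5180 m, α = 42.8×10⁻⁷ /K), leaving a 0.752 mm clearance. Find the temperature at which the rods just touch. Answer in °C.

T = 46.9 °C

Gap closes when ΔL₁ + ΔL₂ = 0.752 mm = 7.52×10⁻⁴ m
(α₁L₁ + α₂L₂)ΔT = g
α₁L₁ + α₂L₂ = 2.2×10⁻⁵×1.873 + 42.8×10⁻⁷×0.5180 = 4.342304×10⁻⁵ m/K
ΔT = 7.52×10⁻⁴ / 4.342304×10⁻⁵ = 17.318 K
T = 29.6 + 17.318 = 46.918 °C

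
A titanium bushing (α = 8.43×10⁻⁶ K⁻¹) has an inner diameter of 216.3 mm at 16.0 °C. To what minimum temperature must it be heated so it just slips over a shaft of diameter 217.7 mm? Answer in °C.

Required Δd = 217.7 − 216.3 = 1.4 mm
Δd = αd₀ΔT ⇒ ΔT = Δd/(αd₀) = 1.4 / (8.43×10⁻⁶ × 216.3) = 767.79 K
T_min = 16.0 + 767.79 = 783.79 °C

T = 784 °C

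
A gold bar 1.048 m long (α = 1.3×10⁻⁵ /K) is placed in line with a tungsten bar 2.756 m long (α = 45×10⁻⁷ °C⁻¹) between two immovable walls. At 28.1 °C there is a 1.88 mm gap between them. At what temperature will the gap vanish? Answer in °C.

T = 100 °C

α₁L₁ = 1.3624×10⁻⁵ m/K, α₂L₂ = 1.2402×10⁻⁵ m/K → total 2.6026×10⁻⁵ m/K
ΔT = g/(α₁L₁+α₂L₂) = 1.88×10⁻³ / 2.6026×10⁻⁵ = 72.24 K
T = 28.1 + 72.24 = 100.34 °C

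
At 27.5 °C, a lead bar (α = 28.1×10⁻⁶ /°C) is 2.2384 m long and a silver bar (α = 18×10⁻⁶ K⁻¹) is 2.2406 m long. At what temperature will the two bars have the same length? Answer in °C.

T = 125.0 °C

Equal length when α₁L₁ΔT − α₂L₂ΔT = L₂ − L₁ = 2.20×10⁻³ m
α₁L₁ = 6.289904×10⁻⁵, α₂L₂ = 4.03308×10⁻⁵ → Δ(αL) = 2.256824×10⁻⁵ m/K
ΔT = 2.20×10⁻³ / 2.256824×10⁻⁵ = 97.482 K, so T = 27.5 + 97.482 = 124.982 °C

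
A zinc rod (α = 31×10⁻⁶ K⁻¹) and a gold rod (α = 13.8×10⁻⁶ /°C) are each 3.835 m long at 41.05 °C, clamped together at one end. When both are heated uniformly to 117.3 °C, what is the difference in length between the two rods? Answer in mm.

5.03 mm

ΔT = 76.25 K
zinc: ΔL = 31×10⁻⁶ × 3.835 m × 76.25 = 9.0650×10⁻³ m = 9.0650 mm
gold: ΔL = 13.8×10⁻⁶ × 3.835 m × 76.25 = 4.0354×10⁻³ m = 4.0354 mm
difference = 9.0650 − 4.0354 = 5.0296 mm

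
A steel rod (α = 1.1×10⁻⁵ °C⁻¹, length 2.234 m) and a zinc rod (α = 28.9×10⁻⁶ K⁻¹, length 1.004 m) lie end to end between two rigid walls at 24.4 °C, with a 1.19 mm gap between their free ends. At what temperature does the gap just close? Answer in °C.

T = 46.6 °C

Gap closes when ΔL₁ + ΔL₂ = 1.19 mm = 1.19×10⁻³ m
(α₁L₁ + α₂L₂)ΔT = g
α₁L₁ + α₂L₂ = 1.1×10⁻⁵×2.234 + 28.9×10⁻⁶×1.004 = 5.35896×10⁻⁵ m/K
ΔT = 1.19×10⁻³ / 5.35896×10⁻⁵ = 22.206 K
T = 24.4 + 22.206 = 46.606 °C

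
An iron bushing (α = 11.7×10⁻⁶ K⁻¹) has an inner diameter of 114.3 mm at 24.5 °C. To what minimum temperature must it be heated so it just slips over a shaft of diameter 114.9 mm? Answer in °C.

T = 473 °C

Required Δd = 114.9 − 114.3 = 0.6 mm
Δd = αd₀ΔT ⇒ ΔT = Δd/(αd₀) = 0.6 / (11.7×10⁻⁶ × 114.3) = 448.66 K
T_min = 24.5 + 448.66 = 473.16 °C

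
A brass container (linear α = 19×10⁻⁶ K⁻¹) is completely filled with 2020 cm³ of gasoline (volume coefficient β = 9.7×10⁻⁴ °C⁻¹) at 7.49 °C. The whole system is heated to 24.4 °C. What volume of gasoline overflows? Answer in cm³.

31.2 cm³

The container also expands: β_container ≈ 3α = 5.7×10⁻⁵ /K
Net overflow = V₀(β_liq − 3α_cont)ΔT
β − 3α = 9.70×10⁻⁴ − 5.7×10⁻⁵ = 9.13×10⁻⁴ /K; ΔT = 16.91 K
ΔV = 2020 × 9.13×10⁻⁴ × 16.91 = 31.2 cm³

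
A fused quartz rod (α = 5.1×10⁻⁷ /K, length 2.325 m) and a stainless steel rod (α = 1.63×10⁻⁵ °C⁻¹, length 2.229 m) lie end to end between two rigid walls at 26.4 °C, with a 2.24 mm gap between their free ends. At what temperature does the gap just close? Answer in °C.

Gap closes when ΔL₁ + ΔL₂ = 2.24 mm = 2.24×10⁻³ m
(α₁L₁ + α₂L₂)ΔT = g
α₁L₁ + α₂L₂ = 5.1×10⁻⁷×2.325 + 1.63×10⁻⁵×2.229 = 3.751845×10⁻⁵ m/K
ΔT = 2.24×10⁻³ / 3.751845×10⁻⁵ = 59.704 K
T = 26.4 + 59.704 = 86.104 °C

T = 86.1 °C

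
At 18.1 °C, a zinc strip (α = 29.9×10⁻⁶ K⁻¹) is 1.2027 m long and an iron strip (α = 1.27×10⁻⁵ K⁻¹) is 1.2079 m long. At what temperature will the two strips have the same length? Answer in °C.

T = 270.3 °C

L₁(1 + α₁ΔT) = L₂(1 + α₂ΔT) ⇒ ΔT = (L₂ − L₁)/(α₁L₁ − α₂L₂)
L₂ − L₁ = 1.2079 − 1.2027 = 5.20×10⁻³ m
α₁L₁ − α₂L₂ = 29.9×10⁻⁶×1.2027 − 1.27×10⁻⁵×1.2079 = 2.06204×10⁻⁵ m/K
ΔT = 5.20×10⁻³ / 2.06204×10⁻⁵ = 252.177 K
T = 18.1 + 252.177 = 270.277 °C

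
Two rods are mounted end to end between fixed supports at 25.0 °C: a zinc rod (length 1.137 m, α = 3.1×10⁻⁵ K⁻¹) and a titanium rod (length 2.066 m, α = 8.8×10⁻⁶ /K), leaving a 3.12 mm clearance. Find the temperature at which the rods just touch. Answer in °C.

T = 83.4 °C

α₁L₁ = 3.5247×10⁻⁵ m/K, α₂L₂ = 1.81808×10⁻⁵ m/K → total 5.34278×10⁻⁵ m/K
ΔT = g/(α₁L₁+α₂L₂) = 3.12×10⁻³ / 5.34278×10⁻⁵ = 58.397 K
T = 25.0 + 58.397 = 83.397 °C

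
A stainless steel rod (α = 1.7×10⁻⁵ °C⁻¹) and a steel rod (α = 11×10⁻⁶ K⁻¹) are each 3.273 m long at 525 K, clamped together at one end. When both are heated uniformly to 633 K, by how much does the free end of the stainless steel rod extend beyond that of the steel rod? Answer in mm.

ΔT = 108 K
stainless steel: ΔL = 1.7×10⁻⁵ × 3.273 m × 108 = 6.0092×10⁻³ m = 6.0092 mm
steel: ΔL = 11×10⁻⁶ × 3.273 m × 108 = 3.8883×10⁻³ m = 3.8883 mm
difference = 6.0092 − 3.8883 = 2.1209 mm

2.12 mm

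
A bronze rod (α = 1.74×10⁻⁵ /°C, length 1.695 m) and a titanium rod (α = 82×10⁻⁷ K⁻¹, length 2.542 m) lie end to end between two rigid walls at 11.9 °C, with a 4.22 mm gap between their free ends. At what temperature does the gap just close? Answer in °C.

Gap closes when ΔL₁ + ΔL₂ = 4.22 mm = 4.22×10⁻³ m
(α₁L₁ + α₂L₂)ΔT = g
α₁L₁ + α₂L₂ = 1.74×10⁻⁵×1.695 + 82×10⁻⁷×2.542 = 5.03374×10⁻⁵ m/K
ΔT = 4.22×10⁻³ / 5.03374×10⁻⁵ = 83.834 K
T = 11.9 + 83.834 = 95.734 °C

T = 95.7 °C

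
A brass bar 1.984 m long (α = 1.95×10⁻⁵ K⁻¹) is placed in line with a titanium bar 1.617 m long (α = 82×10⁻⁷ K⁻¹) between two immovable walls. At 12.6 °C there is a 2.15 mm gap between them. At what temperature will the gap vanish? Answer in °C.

T = 54.0 °C

Gap closes when ΔL₁ + ΔL₂ = 2.15 mm = 2.15×10⁻³ m
(α₁L₁ + α₂L₂)ΔT = g
α₁L₁ + α₂L₂ = 1.95×10⁻⁵×1.984 + 82×10⁻⁷×1.617 = 5.19474×10⁻⁵ m/K
ΔT = 2.15×10⁻³ / 5.19474×10⁻⁵ = 41.388 K
T = 12.6 + 41.388 = 53.988 °C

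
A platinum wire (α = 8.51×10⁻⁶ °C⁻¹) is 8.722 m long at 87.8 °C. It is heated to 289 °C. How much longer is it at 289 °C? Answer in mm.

|ΔT| = |289 − 87.8| = 201.2 K
ΔL = αL₀ΔT = (8.51×10⁻⁶)(8.722)(201.2) = 1.49×10⁻² m

ΔL = 14.9 mm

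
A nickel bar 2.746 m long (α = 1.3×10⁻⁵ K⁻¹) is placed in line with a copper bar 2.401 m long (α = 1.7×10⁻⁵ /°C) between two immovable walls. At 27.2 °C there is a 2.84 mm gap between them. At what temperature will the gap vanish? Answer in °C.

T = 64.3 °C

α₁L₁ = 3.5698×10⁻⁵ m/K, α₂L₂ = 4.0817×10⁻⁵ m/K → total 7.6515×10⁻⁵ m/K
ΔT = g/(α₁L₁+α₂L₂) = 2.84×10⁻³ / 7.6515×10⁻⁵ = 37.117 K
T = 27.2 + 37.117 = 64.317 °C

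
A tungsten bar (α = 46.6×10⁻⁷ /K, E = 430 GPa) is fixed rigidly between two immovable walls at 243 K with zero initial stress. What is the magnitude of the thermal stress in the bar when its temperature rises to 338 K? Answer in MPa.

σ = 190 MPa

Fully constrained: the free strain ε = αΔT is blocked, so σ = Eε = EαΔT.
|ΔT| = 95 K
σ = 430×10⁹ × 46.6×10⁻⁷ × 95 = 1.90×10⁸ Pa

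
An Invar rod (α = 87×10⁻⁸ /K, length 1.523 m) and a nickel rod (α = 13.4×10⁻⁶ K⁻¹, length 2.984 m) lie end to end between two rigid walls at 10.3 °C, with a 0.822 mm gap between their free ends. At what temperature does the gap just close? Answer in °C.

T = 30.2 °C

Gap closes when ΔL₁ + ΔL₂ = 0.822 mm = 8.22×10⁻⁴ m
(α₁L₁ + α₂L₂)ΔT = g
α₁L₁ + α₂L₂ = 87×10⁻⁸×1.523 + 13.4×10⁻⁶×2.984 = 4.131061×10⁻⁵ m/K
ΔT = 8.22×10⁻⁴ / 4.131061×10⁻⁵ = 19.898 K
T = 10.3 + 19.898 = 30.198 °C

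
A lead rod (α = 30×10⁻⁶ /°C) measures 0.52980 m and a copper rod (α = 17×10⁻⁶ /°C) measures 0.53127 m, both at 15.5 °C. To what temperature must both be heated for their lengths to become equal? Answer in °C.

L₁(1 + α₁ΔT) = L₂(1 + α₂ΔT) ⇒ ΔT = (L₂ − L₁)/(α₁L₁ − α₂L₂)
L₂ − L₁ = 0.53127 − 0.52980 = 1.47×10⁻³ m
α₁L₁ − α₂L₂ = 30×10⁻⁶×0.52980 − 17×10⁻⁶×0.53127 = 6.86241×10⁻⁶ m/K
ΔT = 1.47×10⁻³ / 6.86241×10⁻⁶ = 214.210 K
T = 15.5 + 214.210 = 229.710 °C

T = 229.7 °C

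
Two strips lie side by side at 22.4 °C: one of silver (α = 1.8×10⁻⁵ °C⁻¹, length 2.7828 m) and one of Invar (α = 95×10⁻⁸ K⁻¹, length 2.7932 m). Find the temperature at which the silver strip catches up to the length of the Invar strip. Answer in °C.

T = 241.6 °C

Equal length when α₁L₁ΔT − α₂L₂ΔT = L₂ − L₁ = 1.04×10⁻² m
α₁L₁ = 5.00904×10⁻⁵, α₂L₂ = 2.65354×10⁻⁶ → Δ(αL) = 4.743686×10⁻⁵ m/K
ΔT = 1.04×10⁻² / 4.743686×10⁻⁵ = 219.239 K, so T = 22.4 + 219.239 = 241.639 °C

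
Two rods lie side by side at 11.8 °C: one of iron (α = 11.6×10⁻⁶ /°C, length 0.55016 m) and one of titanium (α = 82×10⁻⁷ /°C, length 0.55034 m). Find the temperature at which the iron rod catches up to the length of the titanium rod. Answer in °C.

L₁(1 + α₁ΔT) = L₂(1 + α₂ΔT) ⇒ ΔT = (L₂ − L₁)/(α₁L₁ − α₂L₂)
L₂ − L₁ = 0.55034 − 0.55016 = 1.80×10⁻⁴ m
α₁L₁ − α₂L₂ = 11.6×10⁻⁶×0.55016 − 82×10⁻⁷×0.55034 = 1.869068×10⁻⁶ m/K
ΔT = 1.80×10⁻⁴ / 1.869068×10⁻⁶ = 96.305 K
T = 11.8 + 96.305 = 108.105 °C

T = 108.1 °C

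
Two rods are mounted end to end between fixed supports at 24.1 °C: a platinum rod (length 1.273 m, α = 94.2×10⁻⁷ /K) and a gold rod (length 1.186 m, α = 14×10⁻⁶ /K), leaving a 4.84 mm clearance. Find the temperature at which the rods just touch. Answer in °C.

Gap closes when ΔL₁ + ΔL₂ = 4.84 mm = 4.84×10⁻³ m
(α₁L₁ + α₂L₂)ΔT = g
α₁L₁ + α₂L₂ = 94.2×10⁻⁷×1.273 + 14×10⁻⁶×1.186 = 2.859566×10⁻⁵ m/K
ΔT = 4.84×10⁻³ / 2.859566×10⁻⁵ = 169.26 K
T = 24.1 + 169.26 = 193.36 °C

T = 193 °C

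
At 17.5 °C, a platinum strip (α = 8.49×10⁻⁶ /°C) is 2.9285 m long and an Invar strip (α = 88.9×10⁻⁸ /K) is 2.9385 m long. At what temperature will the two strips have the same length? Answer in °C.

T = 466.9 °C

L₁(1 + α₁ΔT) = L₂(1 + α₂ΔT) ⇒ ΔT = (L₂ − L₁)/(α₁L₁ − α₂L₂)
L₂ − L₁ = 2.9385 − 2.9285 = 1.00×10⁻² m
α₁L₁ − α₂L₂ = 8.49×10⁻⁶×2.9285 − 88.9×10⁻⁸×2.9385 = 2.22506385×10⁻⁵ m/K
ΔT = 1.00×10⁻² / 2.22506385×10⁻⁵ = 449.425 K
T = 17.5 + 449.425 = 466.925 °C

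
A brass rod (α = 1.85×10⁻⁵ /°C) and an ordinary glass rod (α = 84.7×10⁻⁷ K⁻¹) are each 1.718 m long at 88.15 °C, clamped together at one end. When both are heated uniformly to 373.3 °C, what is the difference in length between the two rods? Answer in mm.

4.91 mm

ΔT = 285.15 K
brass: ΔL = 1.85×10⁻⁵ × 1.718 m × 285.15 = 9.0629×10⁻³ m = 9.0629 mm
ordinary glass: ΔL = 84.7×10⁻⁷ × 1.718 m × 285.15 = 4.1493×10⁻³ m = 4.1493 mm
difference = 9.0629 − 4.1493 = 4.9136 mm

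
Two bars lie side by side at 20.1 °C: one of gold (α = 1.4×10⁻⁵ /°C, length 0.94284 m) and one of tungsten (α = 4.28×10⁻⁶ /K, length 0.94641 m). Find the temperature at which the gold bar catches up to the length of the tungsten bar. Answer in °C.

T = 410.3 °C

Equal length when α₁L₁ΔT − α₂L₂ΔT = L₂ − L₁ = 3.57×10⁻³ m
α₁L₁ = 1.319976×10⁻⁵, α₂L₂ = 4.0506348×10⁻⁶ → Δ(αL) = 9.1491252×10⁻⁶ m/K
ΔT = 3.57×10⁻³ / 9.1491252×10⁻⁶ = 390.201 K, so T = 20.1 + 390.201 = 410.301 °C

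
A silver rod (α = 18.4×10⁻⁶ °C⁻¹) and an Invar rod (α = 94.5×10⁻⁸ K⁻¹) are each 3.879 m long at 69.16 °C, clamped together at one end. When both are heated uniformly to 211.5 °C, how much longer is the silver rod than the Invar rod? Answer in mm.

ΔT = 142.34 K
silver: ΔL = 18.4×10⁻⁶ × 3.879 m × 142.34 = 1.0159×10⁻² m = 10.159 mm
Invar: ΔL = 94.5×10⁻⁸ × 3.879 m × 142.34 = 5.2177×10⁻⁴ m = 0.52177 mm
difference = 10.159 − 0.52177 = 9.63723 mm

9.64 mm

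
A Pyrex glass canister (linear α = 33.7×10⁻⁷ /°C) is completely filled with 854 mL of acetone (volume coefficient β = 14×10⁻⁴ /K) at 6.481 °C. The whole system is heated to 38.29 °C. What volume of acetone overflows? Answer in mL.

The canister also expands: β_container ≈ 3α = 1.011×10⁻⁵ /K
Net overflow = V₀(β_liq − 3α_cont)ΔT
β − 3α = 1.40×10⁻³ − 1.011×10⁻⁵ = 1.38989×10⁻³ /K; ΔT = 31.809 K
ΔV = 854 × 1.38989×10⁻³ × 31.809 = 37.8 mL

37.8 mL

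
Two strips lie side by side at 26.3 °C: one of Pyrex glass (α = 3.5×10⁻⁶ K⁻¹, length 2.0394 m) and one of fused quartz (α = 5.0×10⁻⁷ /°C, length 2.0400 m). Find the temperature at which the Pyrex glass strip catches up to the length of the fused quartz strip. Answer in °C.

T = 124.4 °C

Equal length when α₁L₁ΔT − α₂L₂ΔT = L₂ − L₁ = 6.00×10⁻⁴ m
α₁L₁ = 7.1379×10⁻⁶, α₂L₂ = 1.020×10⁻⁶ → Δ(αL) = 6.1179×10⁻⁶ m/K
ΔT = 6.00×10⁻⁴ / 6.1179×10⁻⁶ = 98.073 K, so T = 26.3 + 98.073 = 124.373 °C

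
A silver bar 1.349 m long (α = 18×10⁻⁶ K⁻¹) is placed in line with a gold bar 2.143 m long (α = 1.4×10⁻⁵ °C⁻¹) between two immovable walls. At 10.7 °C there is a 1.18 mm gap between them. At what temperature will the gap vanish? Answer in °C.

T = 32.4 °C

α₁L₁ = 2.4282×10⁻⁵ m/K, α₂L₂ = 3.0002×10⁻⁵ m/K → total 5.4284×10⁻⁵ m/K
ΔT = g/(α₁L₁+α₂L₂) = 1.18×10⁻³ / 5.4284×10⁻⁵ = 21.738 K
T = 10.7 + 21.738 = 32.438 °C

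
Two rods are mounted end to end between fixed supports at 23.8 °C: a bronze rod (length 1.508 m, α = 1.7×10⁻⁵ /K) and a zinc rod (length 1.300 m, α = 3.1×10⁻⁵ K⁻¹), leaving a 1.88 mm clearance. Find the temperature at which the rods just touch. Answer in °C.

T = 52.3 °C

Gap closes when ΔL₁ + ΔL₂ = 1.88 mm = 1.88×10⁻³ m
(α₁L₁ + α₂L₂)ΔT = g
α₁L₁ + α₂L₂ = 1.7×10⁻⁵×1.508 + 3.1×10⁻⁵×1.300 = 6.5936×10⁻⁵ m/K
ΔT = 1.88×10⁻³ / 6.5936×10⁻⁵ = 28.512 K
T = 23.8 + 28.512 = 52.312 °C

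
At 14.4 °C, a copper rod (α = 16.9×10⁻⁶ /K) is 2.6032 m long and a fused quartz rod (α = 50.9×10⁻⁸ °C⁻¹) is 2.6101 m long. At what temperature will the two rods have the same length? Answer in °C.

L₁(1 + α₁ΔT) = L₂(1 + α₂ΔT) ⇒ ΔT = (L₂ − L₁)/(α₁L₁ − α₂L₂)
L₂ − L₁ = 2.6101 − 2.6032 = 6.90×10⁻³ m
α₁L₁ − α₂L₂ = 16.9×10⁻⁶×2.6032 − 50.9×10⁻⁸×2.6101 = 4.26655391×10⁻⁵ m/K
ΔT = 6.90×10⁻³ / 4.26655391×10⁻⁵ = 161.723 K
T = 14.4 + 161.723 = 176.123 °C

T = 176.1 °C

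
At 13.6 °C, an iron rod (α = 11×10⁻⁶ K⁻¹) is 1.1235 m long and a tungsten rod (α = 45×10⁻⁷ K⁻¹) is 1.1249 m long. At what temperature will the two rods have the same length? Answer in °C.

T = 205.5 °C

L₁(1 + α₁ΔT) = L₂(1 + α₂ΔT) ⇒ ΔT = (L₂ − L₁)/(α₁L₁ − α₂L₂)
L₂ − L₁ = 1.1249 − 1.1235 = 1.40×10⁻³ m
α₁L₁ − α₂L₂ = 11×10⁻⁶×1.1235 − 45×10⁻⁷×1.1249 = 7.29645×10⁻⁶ m/K
ΔT = 1.40×10⁻³ / 7.29645×10⁻⁶ = 191.874 K
T = 13.6 + 191.874 = 205.474 °C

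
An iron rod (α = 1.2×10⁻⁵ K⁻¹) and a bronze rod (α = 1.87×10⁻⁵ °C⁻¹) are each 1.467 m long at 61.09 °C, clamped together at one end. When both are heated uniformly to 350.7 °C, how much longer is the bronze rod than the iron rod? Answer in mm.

ΔT = 289.61 K
iron: ΔL = 1.2×10⁻⁵ × 1.467 m × 289.61 = 5.0983×10⁻³ m = 5.0983 mm
bronze: ΔL = 1.87×10⁻⁵ × 1.467 m × 289.61 = 7.9448×10⁻³ m = 7.9448 mm
difference = 7.9448 − 5.0983 = 2.8465 mm

2.85 mm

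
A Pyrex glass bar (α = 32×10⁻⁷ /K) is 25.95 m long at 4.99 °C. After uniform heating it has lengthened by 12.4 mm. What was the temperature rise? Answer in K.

ΔT = 149 K

ΔL = αL₀ΔT ⇒ ΔT = ΔL / (αL₀)
ΔT = 12.4×10⁻³ m / (32×10⁻⁷ × 25.95 m) = 149.33 K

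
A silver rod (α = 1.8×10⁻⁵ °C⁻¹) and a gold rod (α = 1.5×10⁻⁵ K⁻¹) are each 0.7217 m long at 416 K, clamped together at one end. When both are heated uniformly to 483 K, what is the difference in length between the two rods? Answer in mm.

0.145 mm

ΔT = 67 K
silver: ΔL = 1.8×10⁻⁵ × 0.7217 m × 67 = 8.7037×10⁻⁴ m = 0.87037 mm
gold: ΔL = 1.5×10⁻⁵ × 0.7217 m × 67 = 7.2531×10⁻⁴ m = 0.72531 mm
difference = 0.87037 − 0.72531 = 0.14506 mm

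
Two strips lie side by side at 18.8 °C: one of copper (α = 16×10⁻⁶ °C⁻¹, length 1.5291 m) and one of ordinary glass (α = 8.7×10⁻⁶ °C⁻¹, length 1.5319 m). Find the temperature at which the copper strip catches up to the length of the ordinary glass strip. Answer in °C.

Equal length when α₁L₁ΔT − α₂L₂ΔT = L₂ − L₁ = 2.80×10⁻³ m
α₁L₁ = 2.44656×10⁻⁵, α₂L₂ = 1.332753×10⁻⁵ → Δ(αL) = 1.113807×10⁻⁵ m/K
ΔT = 2.80×10⁻³ / 1.113807×10⁻⁵ = 251.390 K, so T = 18.8 + 251.390 = 270.190 °C

T = 270.2 °C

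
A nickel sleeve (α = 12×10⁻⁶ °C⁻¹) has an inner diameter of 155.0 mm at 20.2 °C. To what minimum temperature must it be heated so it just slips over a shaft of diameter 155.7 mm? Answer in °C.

T = 397 °C

Required Δd = 155.7 − 155.0 = 0.7 mm
Δd = αd₀ΔT ⇒ ΔT = Δd/(αd₀) = 0.7 / (12×10⁻⁶ × 155.0) = 376.34 K
T_min = 20.2 + 376.34 = 396.54 °C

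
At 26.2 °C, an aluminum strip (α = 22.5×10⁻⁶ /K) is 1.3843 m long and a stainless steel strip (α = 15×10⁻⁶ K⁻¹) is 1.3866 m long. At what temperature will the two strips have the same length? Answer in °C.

T = 248.5 °C

L₁(1 + α₁ΔT) = L₂(1 + α₂ΔT) ⇒ ΔT = (L₂ − L₁)/(α₁L₁ − α₂L₂)
L₂ − L₁ = 1.3866 − 1.3843 = 2.30×10⁻³ m
α₁L₁ − α₂L₂ = 22.5×10⁻⁶×1.3843 − 15×10⁻⁶×1.3866 = 1.034775×10⁻⁵ m/K
ΔT = 2.30×10⁻³ / 1.034775×10⁻⁵ = 222.271 K
T = 26.2 + 222.271 = 248.471 °C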